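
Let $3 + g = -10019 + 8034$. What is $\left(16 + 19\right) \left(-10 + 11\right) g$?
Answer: $-69580$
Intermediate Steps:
$g = -1988$ ($g = -3 + \left(-10019 + 8034\right) = -3 - 1985 = -1988$)
$\left(16 + 19\right) \left(-10 + 11\right) g = \left(16 + 19\right) \left(-10 + 11\right) \left(-1988\right) = 35 \cdot 1 \left(-1988\right) = 35 \left(-1988\right) = -69580$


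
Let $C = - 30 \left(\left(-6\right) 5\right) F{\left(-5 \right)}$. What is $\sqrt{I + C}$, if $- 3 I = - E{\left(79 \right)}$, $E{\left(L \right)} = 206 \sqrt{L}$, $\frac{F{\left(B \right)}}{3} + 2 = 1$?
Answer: $\frac{\sqrt{-24300 + 618 \sqrt{79}}}{3} \approx 45.713 i$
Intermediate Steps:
$F{\left(B \right)} = -3$ ($F{\left(B \right)} = -6 + 3 \cdot 1 = -6 + 3 = -3$)
$C = -2700$ ($C = - 30 \left(\left(-6\right) 5\right) \left(-3\right) = \left(-30\right) \left(-30\right) \left(-3\right) = 900 \left(-3\right) = -2700$)
$I = \frac{206 \sqrt{79}}{3}$ ($I = - \frac{\left(-1\right) 206 \sqrt{79}}{3} = - \frac{\left(-206\right) \sqrt{79}}{3} = \frac{206 \sqrt{79}}{3} \approx 610.32$)
$\sqrt{I + C} = \sqrt{\frac{206 \sqrt{79}}{3} - 2700} = \sqrt{-2700 + \frac{206 \sqrt{79}}{3}}$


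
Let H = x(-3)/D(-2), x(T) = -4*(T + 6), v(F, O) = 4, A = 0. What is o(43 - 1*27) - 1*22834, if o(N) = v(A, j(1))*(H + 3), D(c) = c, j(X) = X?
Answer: -22798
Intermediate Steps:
x(T) = -24 - 4*T (x(T) = -4*(6 + T) = -24 - 4*T)
H = 6 (H = (-24 - 4*(-3))/(-2) = (-24 + 12)*(-½) = -12*(-½) = 6)
o(N) = 36 (o(N) = 4*(6 + 3) = 4*9 = 36)
o(43 - 1*27) - 1*22834 = 36 - 1*22834 = 36 - 22834 = -22798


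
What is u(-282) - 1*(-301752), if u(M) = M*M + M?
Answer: 380994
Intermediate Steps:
u(M) = M + M² (u(M) = M² + M = M + M²)
u(-282) - 1*(-301752) = -282*(1 - 282) - 1*(-301752) = -282*(-281) + 301752 = 79242 + 301752 = 380994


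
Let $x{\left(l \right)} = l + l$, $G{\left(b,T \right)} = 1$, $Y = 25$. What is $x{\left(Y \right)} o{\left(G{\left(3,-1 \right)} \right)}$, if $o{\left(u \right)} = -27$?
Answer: $-1350$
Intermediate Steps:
$x{\left(l \right)} = 2 l$
$x{\left(Y \right)} o{\left(G{\left(3,-1 \right)} \right)} = 2 \cdot 25 \left(-27\right) = 50 \left(-27\right) = -1350$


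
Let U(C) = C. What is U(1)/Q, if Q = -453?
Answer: -1/453 ≈ -0.0022075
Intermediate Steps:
U(1)/Q = 1/(-453) = 1*(-1/453) = -1/453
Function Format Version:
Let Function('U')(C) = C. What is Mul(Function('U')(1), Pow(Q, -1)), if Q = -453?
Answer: Rational(-1, 453) ≈ -0.0022075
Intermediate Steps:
Mul(Function('U')(1), Pow(Q, -1)) = Mul(1, Pow(-453, -1)) = Mul(1, Rational(-1, 453)) = Rational(-1, 453)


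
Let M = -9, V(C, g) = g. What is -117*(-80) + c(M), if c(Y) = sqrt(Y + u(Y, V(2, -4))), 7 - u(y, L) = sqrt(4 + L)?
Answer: 9360 + I*sqrt(2) ≈ 9360.0 + 1.4142*I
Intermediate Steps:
u(y, L) = 7 - sqrt(4 + L)
c(Y) = sqrt(7 + Y) (c(Y) = sqrt(Y + (7 - sqrt(4 - 4))) = sqrt(Y + (7 - sqrt(0))) = sqrt(Y + (7 - 1*0)) = sqrt(Y + (7 + 0)) = sqrt(Y + 7) = sqrt(7 + Y))
-117*(-80) + c(M) = -117*(-80) + sqrt(7 - 9) = 9360 + sqrt(-2) = 9360 + I*sqrt(2)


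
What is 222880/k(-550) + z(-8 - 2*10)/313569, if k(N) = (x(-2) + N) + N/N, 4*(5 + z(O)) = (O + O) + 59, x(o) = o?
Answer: -279553044247/691106076 ≈ -404.50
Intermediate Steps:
z(O) = 39/4 + O/2 (z(O) = -5 + ((O + O) + 59)/4 = -5 + (2*O + 59)/4 = -5 + (59 + 2*O)/4 = -5 + (59/4 + O/2) = 39/4 + O/2)
k(N) = -1 + N (k(N) = (-2 + N) + N/N = (-2 + N) + 1 = -1 + N)
222880/k(-550) + z(-8 - 2*10)/313569 = 222880/(-1 - 550) + (39/4 + (-8 - 2*10)/2)/313569 = 222880/(-551) + (39/4 + (-8 - 20)/2)*(1/313569) = 222880*(-1/551) + (39/4 + (½)*(-28))*(1/313569) = -222880/551 + (39/4 - 14)*(1/313569) = -222880/551 - 17/4*1/313569 = -222880/551 - 17/1254276 = -279553044247/691106076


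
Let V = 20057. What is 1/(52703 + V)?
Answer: 1/72760 ≈ 1.3744e-5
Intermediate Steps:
1/(52703 + V) = 1/(52703 + 20057) = 1/72760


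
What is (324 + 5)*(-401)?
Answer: -131929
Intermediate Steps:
(324 + 5)*(-401) = 329*(-401) = -131929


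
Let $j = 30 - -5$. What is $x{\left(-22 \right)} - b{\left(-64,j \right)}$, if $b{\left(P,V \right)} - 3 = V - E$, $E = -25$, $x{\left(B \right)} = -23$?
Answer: $-86$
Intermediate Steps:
$j = 35$ ($j = 30 + 5 = 35$)
$b{\left(P,V \right)} = 28 + V$ ($b{\left(P,V \right)} = 3 + \left(V - -25\right) = 3 + \left(V + 25\right) = 3 + \left(25 + V\right) = 28 + V$)
$x{\left(-22 \right)} - b{\left(-64,j \right)} = -23 - \left(28 + 35\right) = -23 - 63 = -86$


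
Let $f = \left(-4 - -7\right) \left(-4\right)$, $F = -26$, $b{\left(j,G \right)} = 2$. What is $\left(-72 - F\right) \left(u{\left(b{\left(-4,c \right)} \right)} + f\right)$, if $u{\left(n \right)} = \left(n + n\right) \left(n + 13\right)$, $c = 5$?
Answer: $-2208$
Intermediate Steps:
$u{\left(n \right)} = 2 n \left(13 + n\right)$
$f = -12$ ($f = \left(-4 + 7\right) \left(-4\right) = 3 \left(-4\right) = -12$)
$\left(-72 - F\right) \left(u{\left(b{\left(-4,c \right)} \right)} + f\right) = \left(-72 - -26\right) \left(2 \cdot 2 \left(13 + 2\right) - 12\right) = \left(-72 + 26\right) \left(2 \cdot 2 \cdot 15 - 12\right) = - 46 \left(60 - 12\right) = \left(-46\right) 48 = -2208$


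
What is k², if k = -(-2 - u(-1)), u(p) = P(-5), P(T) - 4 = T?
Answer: 1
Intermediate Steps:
P(T) = 4 + T
u(p) = -1 (u(p) = 4 - 5 = -1)
k = 1 (k = -(-2 - 1*(-1)) = -(-2 + 1) = -1*(-1) = 1)
k² = 1² = 1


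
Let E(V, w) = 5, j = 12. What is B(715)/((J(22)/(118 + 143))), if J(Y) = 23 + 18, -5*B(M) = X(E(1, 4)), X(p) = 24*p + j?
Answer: -34452/205 ≈ -168.06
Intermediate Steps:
X(p) = 12 + 24*p (X(p) = 24*p + 12 = 12 + 24*p)
B(M) = -132/5 (B(M) = -(12 + 24*5)/5 = -(12 + 120)/5 = -⅕*132 = -132/5)
J(Y) = 41
B(715)/((J(22)/(118 + 143))) = -132/(5*(41/(118 + 143))) = -132/(5*(41/261)) = -132/(5*((1/261)*41)) = -132/(5*41/261) = -132/5*261/41 = -34452/205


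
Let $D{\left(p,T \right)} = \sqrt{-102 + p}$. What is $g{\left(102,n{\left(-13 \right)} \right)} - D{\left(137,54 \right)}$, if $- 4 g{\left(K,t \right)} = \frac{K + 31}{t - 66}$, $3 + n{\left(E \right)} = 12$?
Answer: $\frac{7}{12} - \sqrt{35} \approx -5.3327$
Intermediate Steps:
$n{\left(E \right)} = 9$ ($n{\left(E \right)} = -3 + 12 = 9$)
$g{\left(K,t \right)} = - \frac{31 + K}{4 \left(-66 + t\right)}$ ($g{\left(K,t \right)} = - \frac{\left(K + 31\right) \frac{1}{t - 66}}{4} = - \frac{\left(31 + K\right) \frac{1}{-66 + t}}{4} = - \frac{\frac{1}{-66 + t} \left(31 + K\right)}{4} = - \frac{31 + K}{4 \left(-66 + t\right)}$)
$g{\left(102,n{\left(-13 \right)} \right)} - D{\left(137,54 \right)} = \frac{-31 - 102}{4 \left(-66 + 9\right)} - \sqrt{-102 + 137} = \frac{-31 - 102}{4 \left(-57\right)} - \sqrt{35} = \frac{1}{4} \left(- \frac{1}{57}\right) \left(-133\right) - \sqrt{35} = \frac{7}{12} - \sqrt{35}$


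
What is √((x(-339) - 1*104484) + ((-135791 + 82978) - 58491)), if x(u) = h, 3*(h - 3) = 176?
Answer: I*√1941537/3 ≈ 464.46*I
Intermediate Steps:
h = 185/3 (h = 3 + (⅓)*176 = 3 + 176/3 = 185/3 ≈ 61.667)
x(u) = 185/3
√((x(-339) - 1*104484) + ((-135791 + 82978) - 58491)) = √((185/3 - 1*104484) + ((-135791 + 82978) - 58491)) = √((185/3 - 104484) + (-52813 - 58491)) = √(-313267/3 - 111304) = √(-647179/3) = I*√1941537/3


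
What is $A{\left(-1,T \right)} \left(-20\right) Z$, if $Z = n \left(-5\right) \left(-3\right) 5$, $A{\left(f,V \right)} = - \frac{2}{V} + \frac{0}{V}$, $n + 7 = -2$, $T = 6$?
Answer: $-4500$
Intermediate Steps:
$n = -9$ ($n = -7 - 2 = -9$)
$A{\left(f,V \right)} = - \frac{2}{V}$ ($A{\left(f,V \right)} = - \frac{2}{V} + 0 = - \frac{2}{V}$)
$Z = -675$ ($Z = - 9 \left(-5\right) \left(-3\right) 5 = - 9 \cdot 15 \cdot 5 = \left(-9\right) 75 = -675$)
$A{\left(-1,T \right)} \left(-20\right) Z = - \frac{2}{6} \left(-20\right) \left(-675\right) = \left(-2\right) \frac{1}{6} \left(-20\right) \left(-675\right) = \left(- \frac{1}{3}\right) \left(-20\right) \left(-675\right) = \frac{20}{3} \left(-675\right) = -4500$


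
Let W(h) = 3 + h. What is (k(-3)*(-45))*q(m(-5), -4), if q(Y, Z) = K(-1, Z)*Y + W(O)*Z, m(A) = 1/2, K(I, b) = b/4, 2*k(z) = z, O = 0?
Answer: -3375/4 ≈ -843.75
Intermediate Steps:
k(z) = z/2
K(I, b) = b/4 (K(I, b) = b*(¼) = b/4)
m(A) = ½
q(Y, Z) = 3*Z + Y*Z/4 (q(Y, Z) = (Z/4)*Y + (3 + 0)*Z = Y*Z/4 + 3*Z = 3*Z + Y*Z/4)
(k(-3)*(-45))*q(m(-5), -4) = (((½)*(-3))*(-45))*((¼)*(-4)*(12 + ½)) = (-3/2*(-45))*((¼)*(-4)*(25/2)) = (135/2)*(-25/2) = -3375/4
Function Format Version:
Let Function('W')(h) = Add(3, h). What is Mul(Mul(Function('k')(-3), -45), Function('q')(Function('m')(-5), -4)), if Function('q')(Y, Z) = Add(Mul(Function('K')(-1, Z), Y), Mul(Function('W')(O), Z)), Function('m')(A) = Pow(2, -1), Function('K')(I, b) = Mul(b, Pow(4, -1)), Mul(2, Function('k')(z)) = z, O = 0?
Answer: Rational(-3375, 4) ≈ -843.75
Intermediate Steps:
Function('k')(z) = Mul(Rational(1, 2), z)
Function('K')(I, b) = Mul(Rational(1, 4), b) (Function('K')(I, b) = Mul(b, Rational(1, 4)) = Mul(Rational(1, 4), b))
Function('m')(A) = Rational(1, 2)
Function('q')(Y, Z) = Add(Mul(3, Z), Mul(Rational(1, 4), Y, Z)) (Function('q')(Y, Z) = Add(Mul(Mul(Rational(1, 4), Z), Y), Mul(Add(3, 0), Z)) = Add(Mul(Rational(1, 4), Y, Z), Mul(3, Z)) = Add(Mul(3, Z), Mul(Rational(1, 4), Y, Z)))
Mul(Mul(Function('k')(-3), -45), Function('q')(Function('m')(-5), -4)) = Mul(Mul(Mul(Rational(1, 2), -3), -45), Mul(Rational(1, 4), -4, Add(12, Rational(1, 2)))) = Mul(Mul(Rational(-3, 2), -45), Mul(Rational(1, 4), -4, Rational(25, 2))) = Mul(Rational(135, 2), Rational(-25, 2)) = Rational(-3375, 4)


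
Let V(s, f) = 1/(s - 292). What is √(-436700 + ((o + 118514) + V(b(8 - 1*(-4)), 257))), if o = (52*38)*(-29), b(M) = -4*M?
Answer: I*√10851661085/170 ≈ 612.77*I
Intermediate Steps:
V(s, f) = 1/(-292 + s)
o = -57304 (o = 1976*(-29) = -57304)
√(-436700 + ((o + 118514) + V(b(8 - 1*(-4)), 257))) = √(-436700 + ((-57304 + 118514) + 1/(-292 - 4*(8 - 1*(-4))))) = √(-436700 + (61210 + 1/(-292 - 4*(8 + 4)))) = √(-436700 + (61210 + 1/(-292 - 4*12))) = √(-436700 + (61210 + 1/(-292 - 48))) = √(-436700 + (61210 + 1/(-340))) = √(-436700 + (61210 - 1/340)) = √(-436700 + 20811399/340) = √(-127666601/340) = I*√10851661085/170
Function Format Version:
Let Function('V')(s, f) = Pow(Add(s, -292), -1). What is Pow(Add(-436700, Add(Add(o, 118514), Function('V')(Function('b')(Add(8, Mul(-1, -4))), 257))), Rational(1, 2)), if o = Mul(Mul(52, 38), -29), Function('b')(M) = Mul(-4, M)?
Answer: Mul(Rational(1, 170), I, Pow(10851661085, Rational(1, 2))) ≈ Mul(612.77, I)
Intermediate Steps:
Function('V')(s, f) = Pow(Add(-292, s), -1)
o = -57304 (o = Mul(1976, -29) = -57304)
Pow(Add(-436700, Add(Add(o, 118514), Function('V')(Function('b')(Add(8, Mul(-1, -4))), 257))), Rational(1, 2)) = Pow(Add(-436700, Add(Add(-57304, 118514), Pow(Add(-292, Mul(-4, Add(8, Mul(-1, -4)))), -1))), Rational(1, 2)) = Pow(Add(-436700, Add(61210, Pow(Add(-292, Mul(-4, Add(8, 4))), -1))), Rational(1, 2)) = Pow(Add(-436700, Add(61210, Pow(Add(-292, Mul(-4, 12)), -1))), Rational(1, 2)) = Pow(Add(-436700, Add(61210, Pow(Add(-292, -48), -1))), Rational(1, 2)) = Pow(Add(-436700, Add(61210, Pow(-340, -1))), Rational(1, 2)) = Pow(Add(-436700, Add(61210, Rational(-1, 340))), Rational(1, 2)) = Pow(Add(-436700, Rational(20811399, 340)), Rational(1, 2)) = Pow(Rational(-127666601, 340), Rational(1, 2)) = Mul(Rational(1, 170), I, Pow(10851661085, Rational(1, 2)))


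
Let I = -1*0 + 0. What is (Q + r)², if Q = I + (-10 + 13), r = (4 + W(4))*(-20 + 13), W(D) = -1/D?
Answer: 8649/16 ≈ 540.56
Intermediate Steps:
I = 0 (I = 0 + 0 = 0)
r = -105/4 (r = (4 - 1/4)*(-20 + 13) = (4 - 1*¼)*(-7) = (4 - ¼)*(-7) = (15/4)*(-7) = -105/4 ≈ -26.250)
Q = 3 (Q = 0 + (-10 + 13) = 0 + 3 = 3)
(Q + r)² = (3 - 105/4)² = (-93/4)² = 8649/16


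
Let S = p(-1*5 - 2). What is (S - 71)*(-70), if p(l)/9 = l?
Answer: 9380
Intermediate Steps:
p(l) = 9*l
S = -63 (S = 9*(-1*5 - 2) = 9*(-5 - 2) = 9*(-7) = -63)
(S - 71)*(-70) = (-63 - 71)*(-70) = -134*(-70) = 9380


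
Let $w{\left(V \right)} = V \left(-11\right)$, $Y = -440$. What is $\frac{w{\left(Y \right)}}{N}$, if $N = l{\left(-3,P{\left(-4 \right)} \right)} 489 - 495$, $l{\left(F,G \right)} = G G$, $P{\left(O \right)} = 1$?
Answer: $- \frac{2420}{3} \approx -806.67$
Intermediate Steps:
$l{\left(F,G \right)} = G^{2}$
$w{\left(V \right)} = - 11 V$
$N = -6$ ($N = 1^{2} \cdot 489 - 495 = 1 \cdot 489 - 495 = 489 - 495 = -6$)
$\frac{w{\left(Y \right)}}{N} = \frac{\left(-11\right) \left(-440\right)}{-6} = 4840 \left(- \frac{1}{6}\right) = - \frac{2420}{3}$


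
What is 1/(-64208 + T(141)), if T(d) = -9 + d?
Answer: -1/64076 ≈ -1.5606e-5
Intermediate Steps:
1/(-64208 + T(141)) = 1/(-64208 + (-9 + 141)) = 1/(-64208 + 132) = 1/(-64076) = -1/64076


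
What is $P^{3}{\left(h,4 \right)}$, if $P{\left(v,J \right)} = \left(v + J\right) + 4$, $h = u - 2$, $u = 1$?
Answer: $343$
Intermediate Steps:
$h = -1$ ($h = 1 - 2 = -1$)
$P{\left(v,J \right)} = 4 + J + v$ ($P{\left(v,J \right)} = \left(J + v\right) + 4 = 4 + J + v$)
$P^{3}{\left(h,4 \right)} = \left(4 + 4 - 1\right)^{3} = 7^{3} = 343$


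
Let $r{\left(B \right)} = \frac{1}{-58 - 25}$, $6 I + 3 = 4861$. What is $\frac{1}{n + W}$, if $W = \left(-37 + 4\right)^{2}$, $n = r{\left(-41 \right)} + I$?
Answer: $\frac{249}{472765} \approx 0.00052669$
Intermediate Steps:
$I = \frac{2429}{3}$ ($I = - \frac{1}{2} + \frac{1}{6} \cdot 4861 = - \frac{1}{2} + \frac{4861}{6} = \frac{2429}{3} \approx 809.67$)
$r{\left(B \right)} = - \frac{1}{83}$ ($r{\left(B \right)} = \frac{1}{-83} = - \frac{1}{83}$)
$n = \frac{201604}{249}$ ($n = - \frac{1}{83} + \frac{2429}{3} = \frac{201604}{249} \approx 809.65$)
$W = 1089$ ($W = \left(-33\right)^{2} = 1089$)
$\frac{1}{n + W} = \frac{1}{\frac{201604}{249} + 1089} = \frac{1}{\frac{472765}{249}} = \frac{249}{472765}$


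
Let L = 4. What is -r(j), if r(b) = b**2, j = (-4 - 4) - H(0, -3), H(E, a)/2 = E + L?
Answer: -256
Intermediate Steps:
H(E, a) = 8 + 2*E (H(E, a) = 2*(E + 4) = 2*(4 + E) = 8 + 2*E)
j = -16 (j = (-4 - 4) - (8 + 2*0) = -8 - (8 + 0) = -8 - 1*8 = -8 - 8 = -16)
-r(j) = -1*(-16)**2 = -1*256 = -256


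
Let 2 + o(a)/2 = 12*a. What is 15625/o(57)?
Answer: 15625/1364 ≈ 11.455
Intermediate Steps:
o(a) = -4 + 24*a (o(a) = -4 + 2*(12*a) = -4 + 24*a)
15625/o(57) = 15625/(-4 + 24*57) = 15625/(-4 + 1368) = 15625/1364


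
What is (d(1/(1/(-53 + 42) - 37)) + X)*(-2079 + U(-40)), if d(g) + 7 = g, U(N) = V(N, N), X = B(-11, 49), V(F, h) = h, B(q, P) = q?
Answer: 15585245/408 ≈ 38199.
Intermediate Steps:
X = -11
U(N) = N
d(g) = -7 + g
(d(1/(1/(-53 + 42) - 37)) + X)*(-2079 + U(-40)) = ((-7 + 1/(1/(-53 + 42) - 37)) - 11)*(-2079 - 40) = ((-7 + 1/(1/(-11) - 37)) - 11)*(-2119) = ((-7 + 1/(-1/11 - 37)) - 11)*(-2119) = ((-7 + 1/(-408/11)) - 11)*(-2119) = ((-7 - 11/408) - 11)*(-2119) = (-2867/408 - 11)*(-2119) = -7355/408*(-2119) = 15585245/408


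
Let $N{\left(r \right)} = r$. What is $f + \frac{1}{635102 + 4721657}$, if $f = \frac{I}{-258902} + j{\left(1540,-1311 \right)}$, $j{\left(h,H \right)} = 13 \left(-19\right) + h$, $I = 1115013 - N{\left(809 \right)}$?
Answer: $\frac{127661546630510}{99062544187} \approx 1288.7$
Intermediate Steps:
$I = 1114204$ ($I = 1115013 - 809 = 1114204$)
$j{\left(h,H \right)} = -247 + h$
$f = \frac{23831863}{18493}$ ($f = \frac{1114204}{-258902} + \left(-247 + 1540\right) = 1114204 \left(- \frac{1}{258902}\right) + 1293 = - \frac{79586}{18493} + 1293 = \frac{23831863}{18493} \approx 1288.7$)
$f + \frac{1}{635102 + 4721657} = \frac{23831863}{18493} + \frac{1}{635102 + 4721657} = \frac{23831863}{18493} + \frac{1}{5356759} = \frac{127661546630510}{99062544187}$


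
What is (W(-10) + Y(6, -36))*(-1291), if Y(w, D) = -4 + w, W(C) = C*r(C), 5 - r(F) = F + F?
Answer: 320168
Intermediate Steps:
r(F) = 5 - 2*F (r(F) = 5 - (F + F) = 5 - 2*F)
W(C) = C*(5 - 2*C)
(W(-10) + Y(6, -36))*(-1291) = (-10*(5 - 2*(-10)) + (-4 + 6))*(-1291) = (-10*(5 + 20) + 2)*(-1291) = (-10*25 + 2)*(-1291) = (-250 + 2)*(-1291) = -248*(-1291) = 320168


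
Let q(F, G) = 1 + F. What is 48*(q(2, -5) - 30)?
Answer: -1296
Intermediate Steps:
48*(q(2, -5) - 30) = 48*((1 + 2) - 30) = 48*(3 - 30) = 48*(-27) = -1296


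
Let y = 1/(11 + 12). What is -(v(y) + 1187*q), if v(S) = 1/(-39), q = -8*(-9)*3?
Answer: -9999287/39 ≈ -2.5639e+5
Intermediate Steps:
q = 216 (q = 72*3 = 216)
y = 1/23 ≈ 0.043478
v(S) = -1/39
-(v(y) + 1187*q) = -(-1/39 + 1187*216) = -(-1/39 + 256392) = -1*9999287/39 = -9999287/39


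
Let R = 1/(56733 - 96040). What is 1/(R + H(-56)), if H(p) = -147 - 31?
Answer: -39307/6996647 ≈ -0.0056180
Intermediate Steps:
H(p) = -178
R = -1/39307 (R = 1/(-39307) = -1/39307 ≈ -2.5441e-5)
1/(R + H(-56)) = 1/(-1/39307 - 178) = 1/(-6996647/39307) = -39307/6996647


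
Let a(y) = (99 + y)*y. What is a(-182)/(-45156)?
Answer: -7553/22578 ≈ -0.33453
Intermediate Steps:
a(y) = y*(99 + y)
a(-182)/(-45156) = -182*(99 - 182)/(-45156) = -182*(-83)*(-1/45156) = 15106*(-1/45156) = -7553/22578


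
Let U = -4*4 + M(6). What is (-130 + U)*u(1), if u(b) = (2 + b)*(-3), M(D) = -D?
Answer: 1368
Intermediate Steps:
u(b) = -6 - 3*b
U = -22 (U = -4*4 - 1*6 = -16 - 6 = -22)
(-130 + U)*u(1) = (-130 - 22)*(-6 - 3*1) = -152*(-6 - 3) = -152*(-9) = 1368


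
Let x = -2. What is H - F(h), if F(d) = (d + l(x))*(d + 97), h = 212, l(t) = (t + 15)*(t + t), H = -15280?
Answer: -64720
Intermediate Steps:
l(t) = 2*t*(15 + t) (l(t) = (15 + t)*(2*t) = 2*t*(15 + t))
F(d) = (-52 + d)*(97 + d) (F(d) = (d + 2*(-2)*(15 - 2))*(d + 97) = (d + 2*(-2)*13)*(97 + d) = (d - 52)*(97 + d) = (-52 + d)*(97 + d))
H - F(h) = -15280 - (-5044 + 212² + 45*212) = -15280 - (-5044 + 44944 + 9540) = -15280 - 1*49440 = -15280 - 49440 = -64720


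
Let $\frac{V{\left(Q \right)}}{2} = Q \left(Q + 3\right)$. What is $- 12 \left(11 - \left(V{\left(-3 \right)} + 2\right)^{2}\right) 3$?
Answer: $-252$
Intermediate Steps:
$V{\left(Q \right)} = 2 Q \left(3 + Q\right)$ ($V{\left(Q \right)} = 2 Q \left(Q + 3\right) = 2 Q \left(3 + Q\right)$)
$- 12 \left(11 - \left(V{\left(-3 \right)} + 2\right)^{2}\right) 3 = - 12 \left(11 - \left(2 \left(-3\right) \left(3 - 3\right) + 2\right)^{2}\right) 3 = - 12 \left(11 - \left(2 \left(-3\right) 0 + 2\right)^{2}\right) 3 = - 12 \left(11 - \left(0 + 2\right)^{2}\right) 3 = - 12 \left(11 - 2^{2}\right) 3 = - 12 \left(11 - 4\right) 3 = \left(-12\right) 7 \cdot 3 = \left(-84\right) 3 = -252$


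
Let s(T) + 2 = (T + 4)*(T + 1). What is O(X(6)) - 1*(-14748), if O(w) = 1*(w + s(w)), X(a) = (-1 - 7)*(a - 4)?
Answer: 14910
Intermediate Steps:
X(a) = 32 - 8*a (X(a) = -8*(-4 + a) = 32 - 8*a)
s(T) = -2 + (1 + T)*(4 + T) (s(T) = -2 + (T + 4)*(T + 1) = -2 + (4 + T)*(1 + T) = -2 + (1 + T)*(4 + T))
O(w) = 2 + w**2 + 6*w (O(w) = 1*(w + (2 + w**2 + 5*w)) = 1*(2 + w**2 + 6*w) = 2 + w**2 + 6*w)
O(X(6)) - 1*(-14748) = (2 + (32 - 8*6)**2 + 6*(32 - 8*6)) - 1*(-14748) = (2 + (32 - 48)**2 + 6*(32 - 48)) + 14748 = (2 + (-16)**2 + 6*(-16)) + 14748 = (2 + 256 - 96) + 14748 = 162 + 14748 = 14910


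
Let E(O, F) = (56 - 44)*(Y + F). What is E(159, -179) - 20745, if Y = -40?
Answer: -23373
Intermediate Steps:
E(O, F) = -480 + 12*F (E(O, F) = (56 - 44)*(-40 + F) = 12*(-40 + F) = -480 + 12*F)
E(159, -179) - 20745 = (-480 + 12*(-179)) - 20745 = (-480 - 2148) - 20745 = -2628 - 20745 = -23373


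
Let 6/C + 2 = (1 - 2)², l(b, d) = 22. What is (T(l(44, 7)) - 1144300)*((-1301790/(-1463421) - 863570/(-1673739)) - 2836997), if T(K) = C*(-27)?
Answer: 2650164519171142109981698/816461600373 ≈ 3.2459e+12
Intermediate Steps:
C = -6 (C = 6/(-2 + (1 - 2)²) = 6/(-2 + (-1)²) = 6/(-2 + 1) = 6/(-1) = 6*(-1) = -6)
T(K) = 162 (T(K) = -6*(-27) = 162)
(T(l(44, 7)) - 1144300)*((-1301790/(-1463421) - 863570/(-1673739)) - 2836997) = (162 - 1144300)*((-1301790/(-1463421) - 863570/(-1673739)) - 2836997) = -1144138*((-1301790*(-1/1463421) - 863570*(-1/1673739)) - 2836997) = -1144138*((433930/487807 + 863570/1673739) - 2836997) = -1144138*(1147541055260/816461600373 - 2836997) = -1144138*(-2316297963332344621/816461600373) = 2650164519171142109981698/816461600373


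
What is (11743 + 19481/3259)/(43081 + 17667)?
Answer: 19144959/98988866 ≈ 0.19341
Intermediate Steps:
(11743 + 19481/3259)/(43081 + 17667) = (11743 + 19481*(1/3259))/60748 = (11743 + 19481/3259)*(1/60748) = (38289918/3259)*(1/60748) = 19144959/98988866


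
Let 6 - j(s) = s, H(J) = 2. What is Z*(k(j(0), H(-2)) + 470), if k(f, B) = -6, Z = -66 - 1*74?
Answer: -64960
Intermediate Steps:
Z = -140 (Z = -66 - 74 = -140)
j(s) = 6 - s
Z*(k(j(0), H(-2)) + 470) = -140*(-6 + 470) = -140*464 = -64960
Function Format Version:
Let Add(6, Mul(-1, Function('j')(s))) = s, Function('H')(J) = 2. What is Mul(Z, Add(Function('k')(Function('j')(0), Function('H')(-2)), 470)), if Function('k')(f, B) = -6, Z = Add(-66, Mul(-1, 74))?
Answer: -64960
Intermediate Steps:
Z = -140 (Z = Add(-66, -74) = -140)
Function('j')(s) = Add(6, Mul(-1, s))
Mul(Z, Add(Function('k')(Function('j')(0), Function('H')(-2)), 470)) = Mul(-140, Add(-6, 470)) = Mul(-140, 464) = -64960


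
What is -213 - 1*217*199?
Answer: -43396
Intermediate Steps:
-213 - 1*217*199 = -213 - 217*199 = -213 - 43183 = -43396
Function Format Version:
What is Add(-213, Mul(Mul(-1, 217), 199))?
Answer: -43396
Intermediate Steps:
Add(-213, Mul(Mul(-1, 217), 199)) = Add(-213, Mul(-217, 199)) = Add(-213, -43183) = -43396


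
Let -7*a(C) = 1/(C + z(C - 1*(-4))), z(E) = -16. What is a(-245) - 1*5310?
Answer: -9701369/1827 ≈ -5310.0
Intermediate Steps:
a(C) = -1/(7*(-16 + C)) (a(C) = -1/(7*(C - 16)) = -1/(7*(-16 + C)))
a(-245) - 1*5310 = -1/(-112 + 7*(-245)) - 1*5310 = -1/(-112 - 1715) - 5310 = -1/(-1827) - 5310 = -1*(-1/1827) - 5310 = 1/1827 - 5310 = -9701369/1827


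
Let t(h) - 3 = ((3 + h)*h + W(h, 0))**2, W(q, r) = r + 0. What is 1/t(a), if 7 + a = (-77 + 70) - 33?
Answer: 1/4276627 ≈ 2.3383e-7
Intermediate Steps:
W(q, r) = r
a = -47 (a = -7 + ((-77 + 70) - 33) = -7 + (-7 - 33) = -7 - 40 = -47)
t(h) = 3 + h**2*(3 + h)**2 (t(h) = 3 + ((3 + h)*h + 0)**2 = 3 + (h*(3 + h) + 0)**2 = 3 + (h*(3 + h))**2 = 3 + h**2*(3 + h)**2)
1/t(a) = 1/(3 + (-47)**2*(3 - 47)**2) = 1/(3 + 2209*(-44)**2) = 1/(3 + 2209*1936) = 1/(3 + 4276624) = 1/4276627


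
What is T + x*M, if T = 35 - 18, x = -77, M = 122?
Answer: -9377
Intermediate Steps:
T = 17
T + x*M = 17 - 77*122 = 17 - 9394 = -9377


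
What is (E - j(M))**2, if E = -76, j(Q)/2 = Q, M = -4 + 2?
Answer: 5184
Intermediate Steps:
M = -2
j(Q) = 2*Q
(E - j(M))**2 = (-76 - 2*(-2))**2 = (-76 - 1*(-4))**2 = (-76 + 4)**2 = (-72)**2 = 5184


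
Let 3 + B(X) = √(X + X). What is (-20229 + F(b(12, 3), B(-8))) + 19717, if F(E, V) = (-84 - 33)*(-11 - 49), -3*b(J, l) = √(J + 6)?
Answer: 6508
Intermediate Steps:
B(X) = -3 + √2*√X (B(X) = -3 + √(X + X) = -3 + √(2*X) = -3 + √2*√X)
b(J, l) = -√(6 + J)/3 (b(J, l) = -√(J + 6)/3 = -√(6 + J)/3)
F(E, V) = 7020 (F(E, V) = -117*(-60) = 7020)
(-20229 + F(b(12, 3), B(-8))) + 19717 = (-20229 + 7020) + 19717 = -13209 + 19717 = 6508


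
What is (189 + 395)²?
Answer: 341056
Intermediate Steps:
(189 + 395)² = 584² = 341056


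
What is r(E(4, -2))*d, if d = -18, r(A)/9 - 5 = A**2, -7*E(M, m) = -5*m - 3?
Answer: -972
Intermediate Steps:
E(M, m) = 3/7 + 5*m/7 (E(M, m) = -(-5*m - 3)/7 = -(-3 - 5*m)/7 = 3/7 + 5*m/7)
r(A) = 45 + 9*A**2
r(E(4, -2))*d = (45 + 9*(3/7 + (5/7)*(-2))**2)*(-18) = (45 + 9*(3/7 - 10/7)**2)*(-18) = (45 + 9*(-1)**2)*(-18) = (45 + 9*1)*(-18) = (45 + 9)*(-18) = 54*(-18) = -972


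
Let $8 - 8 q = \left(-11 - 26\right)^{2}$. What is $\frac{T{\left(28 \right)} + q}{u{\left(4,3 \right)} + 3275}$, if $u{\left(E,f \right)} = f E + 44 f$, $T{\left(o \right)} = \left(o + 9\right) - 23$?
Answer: $- \frac{1249}{27352} \approx -0.045664$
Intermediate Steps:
$T{\left(o \right)} = -14 + o$ ($T{\left(o \right)} = \left(9 + o\right) - 23 = -14 + o$)
$u{\left(E,f \right)} = 44 f + E f$ ($u{\left(E,f \right)} = E f + 44 f = 44 f + E f$)
$q = - \frac{1361}{8}$ ($q = 1 - \frac{\left(-11 - 26\right)^{2}}{8} = 1 - \frac{\left(-37\right)^{2}}{8} = 1 - \frac{1369}{8} = - \frac{1361}{8} \approx -170.13$)
$\frac{T{\left(28 \right)} + q}{u{\left(4,3 \right)} + 3275} = \frac{\left(-14 + 28\right) - \frac{1361}{8}}{3 \left(44 + 4\right) + 3275} = \frac{14 - \frac{1361}{8}}{3 \cdot 48 + 3275} = - \frac{1249}{8 \left(144 + 3275\right)} = - \frac{1249}{8 \cdot 3419} = \left(- \frac{1249}{8}\right) \frac{1}{3419} = - \frac{1249}{27352}$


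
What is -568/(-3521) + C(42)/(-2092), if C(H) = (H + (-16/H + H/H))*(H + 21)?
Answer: -8265629/7365932 ≈ -1.1221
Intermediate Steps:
C(H) = (21 + H)*(1 + H - 16/H) (C(H) = (H + (-16/H + 1))*(21 + H) = (H + (1 - 16/H))*(21 + H) = (1 + H - 16/H)*(21 + H) = (21 + H)*(1 + H - 16/H))
-568/(-3521) + C(42)/(-2092) = -568/(-3521) + (5 + 42**2 - 336/42 + 22*42)/(-2092) = -568*(-1/3521) + (5 + 1764 - 336*1/42 + 924)*(-1/2092) = 568/3521 + (5 + 1764 - 8 + 924)*(-1/2092) = 568/3521 + 2685*(-1/2092) = 568/3521 - 2685/2092 = -8265629/7365932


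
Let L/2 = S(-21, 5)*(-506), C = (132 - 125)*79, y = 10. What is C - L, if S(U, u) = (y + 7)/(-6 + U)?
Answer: -2273/27 ≈ -84.185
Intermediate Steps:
S(U, u) = 17/(-6 + U) (S(U, u) = (10 + 7)/(-6 + U) = 17/(-6 + U))
C = 553 (C = 7*79 = 553)
L = 17204/27 (L = 2*((17/(-6 - 21))*(-506)) = 2*((17/(-27))*(-506)) = 2*((17*(-1/27))*(-506)) = 2*(-17/27*(-506)) = 2*(8602/27) = 17204/27 ≈ 637.19)
C - L = 553 - 1*17204/27 = 553 - 17204/27 = -2273/27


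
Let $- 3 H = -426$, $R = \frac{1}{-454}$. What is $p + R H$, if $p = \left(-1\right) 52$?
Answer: $- \frac{11875}{227} \approx -52.313$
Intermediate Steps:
$R = - \frac{1}{454} \approx -0.0022026$
$H = 142$ ($H = \left(- \frac{1}{3}\right) \left(-426\right) = 142$)
$p = -52$
$p + R H = -52 - \frac{71}{227} = - \frac{11875}{227}$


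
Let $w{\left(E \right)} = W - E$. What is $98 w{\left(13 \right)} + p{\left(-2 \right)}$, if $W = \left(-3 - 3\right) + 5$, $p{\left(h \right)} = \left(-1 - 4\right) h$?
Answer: $-1362$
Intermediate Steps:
$p{\left(h \right)} = - 5 h$
$W = -1$ ($W = -6 + 5 = -1$)
$w{\left(E \right)} = -1 - E$
$98 w{\left(13 \right)} + p{\left(-2 \right)} = 98 \left(-1 - 13\right) - -10 = 98 \left(-1 - 13\right) + 10 = 98 \left(-14\right) + 10 = -1372 + 10 = -1362$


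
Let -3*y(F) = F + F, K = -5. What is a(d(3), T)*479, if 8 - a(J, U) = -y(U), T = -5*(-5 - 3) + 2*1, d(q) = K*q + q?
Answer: -9580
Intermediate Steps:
d(q) = -4*q (d(q) = -5*q + q = -4*q)
T = 42 (T = -5*(-8) + 2 = 40 + 2 = 42)
y(F) = -2*F/3 (y(F) = -(F + F)/3 = -2*F/3)
a(J, U) = 8 - 2*U/3 (a(J, U) = 8 - (-1)*(-2*U/3) = 8 - 2*U/3)
a(d(3), T)*479 = (8 - 2/3*42)*479 = (8 - 28)*479 = -20*479 = -9580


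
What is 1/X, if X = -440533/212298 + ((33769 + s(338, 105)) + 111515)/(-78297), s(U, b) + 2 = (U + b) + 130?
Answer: -5540765502/21819045697 ≈ -0.25394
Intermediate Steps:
s(U, b) = 128 + U + b (s(U, b) = -2 + ((U + b) + 130) = -2 + (130 + U + b) = 128 + U + b)
X = -21819045697/5540765502 (X = -440533/212298 + ((33769 + (128 + 338 + 105)) + 111515)/(-78297) = -440533*1/212298 + ((33769 + 571) + 111515)*(-1/78297) = -440533/212298 + (34340 + 111515)*(-1/78297) = -440533/212298 + 145855*(-1/78297) = -440533/212298 - 145855/78297 = -21819045697/5540765502 ≈ -3.9379)
1/X = 1/(-21819045697/5540765502) = -5540765502/21819045697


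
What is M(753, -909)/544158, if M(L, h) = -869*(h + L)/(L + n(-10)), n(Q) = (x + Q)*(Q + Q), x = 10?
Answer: 22594/68291829 ≈ 0.00033084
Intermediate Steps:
n(Q) = 2*Q*(10 + Q) (n(Q) = (10 + Q)*(Q + Q) = (10 + Q)*(2*Q) = 2*Q*(10 + Q))
M(L, h) = -869*(L + h)/L (M(L, h) = -869*(h + L)/(L + 2*(-10)*(10 - 10)) = -869*(L + h)/(L + 2*(-10)*0) = -869*(L + h)/(L + 0) = -869*(L + h)/L)
M(753, -909)/544158 = (-869 - 869*(-909)/753)/544158 = (-869 - 869*(-909)*1/753)*(1/544158) = (-869 + 263307/251)*(1/544158) = (45188/251)*(1/544158) = 22594/68291829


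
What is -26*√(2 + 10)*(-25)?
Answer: 1300*√3 ≈ 2251.7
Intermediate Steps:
-26*√(2 + 10)*(-25) = -52*√3*(-25) = 1300*√3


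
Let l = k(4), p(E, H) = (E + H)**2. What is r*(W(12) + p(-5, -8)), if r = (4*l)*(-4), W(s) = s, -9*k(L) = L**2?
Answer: 46336/9 ≈ 5148.4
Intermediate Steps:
k(L) = -L**2/9
l = -16/9 (l = -1/9*4**2 = -1/9*16 = -16/9 ≈ -1.7778)
r = 256/9 (r = (4*(-16/9))*(-4) = -64/9*(-4) = 256/9 ≈ 28.444)
r*(W(12) + p(-5, -8)) = 256*(12 + (-5 - 8)**2)/9 = 256*(12 + (-13)**2)/9 = 256*(12 + 169)/9 = (256/9)*181 = 46336/9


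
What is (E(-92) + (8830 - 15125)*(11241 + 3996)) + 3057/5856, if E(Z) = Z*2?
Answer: -187230176229/1952 ≈ -9.5917e+7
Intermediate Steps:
E(Z) = 2*Z
(E(-92) + (8830 - 15125)*(11241 + 3996)) + 3057/5856 = (2*(-92) + (8830 - 15125)*(11241 + 3996)) + 3057/5856 = (-184 - 6295*15237) + 3057*(1/5856) = (-184 - 95916915) + 1019/1952 = -95917099 + 1019/1952 = -187230176229/1952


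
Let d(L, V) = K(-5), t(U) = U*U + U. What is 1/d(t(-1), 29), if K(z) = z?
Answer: -⅕ ≈ -0.20000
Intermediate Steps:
t(U) = U + U² (t(U) = U² + U = U + U²)
d(L, V) = -5
1/d(t(-1), 29) = 1/(-5) = -⅕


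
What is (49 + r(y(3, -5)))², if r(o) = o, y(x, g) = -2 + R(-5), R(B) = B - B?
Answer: 2209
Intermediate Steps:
R(B) = 0
y(x, g) = -2 (y(x, g) = -2 + 0 = -2)
(49 + r(y(3, -5)))² = (49 - 2)² = 47² = 2209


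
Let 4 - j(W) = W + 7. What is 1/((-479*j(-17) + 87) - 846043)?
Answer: -1/852662 ≈ -1.1728e-6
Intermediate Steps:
j(W) = -3 - W (j(W) = 4 - (W + 7) = 4 - (7 + W) = 4 + (-7 - W) = -3 - W)
1/((-479*j(-17) + 87) - 846043) = 1/((-479*(-3 - 1*(-17)) + 87) - 846043) = 1/((-479*(-3 + 17) + 87) - 846043) = 1/((-479*14 + 87) - 846043) = 1/((-6706 + 87) - 846043) = 1/(-6619 - 846043) = 1/(-852662) = -1/852662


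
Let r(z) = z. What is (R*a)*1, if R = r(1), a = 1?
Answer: 1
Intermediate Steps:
R = 1
(R*a)*1 = (1*1)*1 = 1*1 = 1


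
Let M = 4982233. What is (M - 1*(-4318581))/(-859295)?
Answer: -9300814/859295 ≈ -10.824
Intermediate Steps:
(M - 1*(-4318581))/(-859295) = (4982233 - 1*(-4318581))/(-859295) = (4982233 + 4318581)*(-1/859295) = 9300814*(-1/859295) = -9300814/859295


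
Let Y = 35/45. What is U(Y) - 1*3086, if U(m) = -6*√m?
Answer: -3086 - 2*√7 ≈ -3091.3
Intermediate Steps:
Y = 7/9 (Y = 35*(1/45) = 7/9 ≈ 0.77778)
U(Y) - 1*3086 = -2*√7 - 1*3086 = -2*√7 - 3086 = -3086 - 2*√7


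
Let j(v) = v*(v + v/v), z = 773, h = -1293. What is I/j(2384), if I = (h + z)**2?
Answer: 3380/71073 ≈ 0.047557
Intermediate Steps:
I = 270400 (I = (-1293 + 773)**2 = (-520)**2 = 270400)
j(v) = v*(1 + v) (j(v) = v*(v + 1) = v*(1 + v))
I/j(2384) = 270400/((2384*(1 + 2384))) = 270400/((2384*2385)) = 270400/5685840 = 270400*(1/5685840) = 3380/71073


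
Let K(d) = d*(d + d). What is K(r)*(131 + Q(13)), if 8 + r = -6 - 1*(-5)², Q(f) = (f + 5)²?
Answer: 1384110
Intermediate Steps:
Q(f) = (5 + f)²
r = -39 (r = -8 + (-6 - 1*(-5)²) = -8 + (-6 - 1*25) = -8 + (-6 - 25) = -8 - 31 = -39)
K(d) = 2*d² (K(d) = d*(2*d) = 2*d²)
K(r)*(131 + Q(13)) = (2*(-39)²)*(131 + (5 + 13)²) = (2*1521)*(131 + 18²) = 3042*(131 + 324) = 3042*455 = 1384110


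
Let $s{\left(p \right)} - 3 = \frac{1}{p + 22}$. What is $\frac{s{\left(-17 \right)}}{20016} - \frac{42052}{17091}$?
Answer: $- \frac{29224241}{11878245} \approx -2.4603$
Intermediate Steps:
$s{\left(p \right)} = 3 + \frac{1}{22 + p}$ ($s{\left(p \right)} = 3 + \frac{1}{p + 22} = 3 + \frac{1}{22 + p}$)
$\frac{s{\left(-17 \right)}}{20016} - \frac{42052}{17091} = \frac{\frac{1}{22 - 17} \left(67 + 3 \left(-17\right)\right)}{20016} - \frac{42052}{17091} = \frac{67 - 51}{5} \cdot \frac{1}{20016} - \frac{42052}{17091} = \frac{1}{5} \cdot 16 \cdot \frac{1}{20016} - \frac{42052}{17091} = \frac{16}{5} \cdot \frac{1}{20016} - \frac{42052}{17091} = \frac{1}{6255} - \frac{42052}{17091} = - \frac{29224241}{11878245}$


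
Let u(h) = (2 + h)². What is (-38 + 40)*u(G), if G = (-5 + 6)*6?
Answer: 128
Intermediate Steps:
G = 6 (G = 1*6 = 6)
(-38 + 40)*u(G) = (-38 + 40)*(2 + 6)² = 2*8² = 2*64 = 128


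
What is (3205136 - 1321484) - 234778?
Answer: 1648874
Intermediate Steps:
(3205136 - 1321484) - 234778 = 1883652 - 234778 = 1648874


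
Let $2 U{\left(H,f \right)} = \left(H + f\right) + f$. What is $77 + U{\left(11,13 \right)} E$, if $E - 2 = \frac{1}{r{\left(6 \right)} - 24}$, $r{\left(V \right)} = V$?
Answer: $\frac{4067}{36} \approx 112.97$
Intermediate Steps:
$U{\left(H,f \right)} = f + \frac{H}{2}$ ($U{\left(H,f \right)} = \frac{\left(H + f\right) + f}{2} = \frac{H + 2 f}{2} = f + \frac{H}{2}$)
$E = \frac{35}{18}$ ($E = 2 + \frac{1}{6 - 24} = 2 + \frac{1}{-18} = 2 - \frac{1}{18} = \frac{35}{18} \approx 1.9444$)
$77 + U{\left(11,13 \right)} E = 77 + \left(13 + \frac{1}{2} \cdot 11\right) \frac{35}{18} = 77 + \left(13 + \frac{11}{2}\right) \frac{35}{18} = 77 + \frac{37}{2} \cdot \frac{35}{18} = 77 + \frac{1295}{36} = \frac{4067}{36}$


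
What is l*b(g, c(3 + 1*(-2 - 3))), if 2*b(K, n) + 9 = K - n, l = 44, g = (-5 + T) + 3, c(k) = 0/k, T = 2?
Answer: -198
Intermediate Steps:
c(k) = 0
g = 0 (g = (-5 + 2) + 3 = -3 + 3 = 0)
b(K, n) = -9/2 + K/2 - n/2 (b(K, n) = -9/2 + (K - n)/2 = -9/2 + (K/2 - n/2) = -9/2 + K/2 - n/2)
l*b(g, c(3 + 1*(-2 - 3))) = 44*(-9/2 + (1/2)*0 - 1/2*0) = 44*(-9/2 + 0 + 0) = 44*(-9/2) = -198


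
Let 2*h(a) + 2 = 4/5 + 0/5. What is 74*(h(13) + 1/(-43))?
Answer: -9916/215 ≈ -46.121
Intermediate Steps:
h(a) = -⅗ (h(a) = -1 + (4/5 + 0/5)/2 = -1 + (4*(⅕) + 0*(⅕))/2 = -1 + (⅘ + 0)/2 = -1 + (½)*(⅘) = -1 + ⅖ = -⅗)
74*(h(13) + 1/(-43)) = 74*(-⅗ + 1/(-43)) = 74*(-⅗ - 1/43) = 74*(-134/215) = -9916/215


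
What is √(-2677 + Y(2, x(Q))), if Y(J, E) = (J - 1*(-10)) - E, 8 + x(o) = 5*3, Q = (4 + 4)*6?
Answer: 4*I*√167 ≈ 51.691*I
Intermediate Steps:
Q = 48 (Q = 8*6 = 48)
x(o) = 7 (x(o) = -8 + 5*3 = -8 + 15 = 7)
Y(J, E) = 10 + J - E (Y(J, E) = (J + 10) - E = (10 + J) - E = 10 + J - E)
√(-2677 + Y(2, x(Q))) = √(-2677 + (10 + 2 - 1*7)) = √(-2677 + (10 + 2 - 7)) = √(-2677 + 5) = √(-2672) = 4*I*√167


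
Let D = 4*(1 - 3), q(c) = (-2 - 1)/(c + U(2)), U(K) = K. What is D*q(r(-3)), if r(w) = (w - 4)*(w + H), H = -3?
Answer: 6/11 ≈ 0.54545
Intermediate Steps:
r(w) = (-4 + w)*(-3 + w) (r(w) = (w - 4)*(w - 3) = (-4 + w)*(-3 + w))
q(c) = -3/(2 + c) (q(c) = (-2 - 1)/(c + 2) = -3/(2 + c))
D = -8 (D = 4*(-2) = -8)
D*q(r(-3)) = -(-24)/(2 + (12 + (-3)² - 7*(-3))) = -(-24)/(2 + (12 + 9 + 21)) = -(-24)/(2 + 42) = -(-24)/44 = -8*(-3/44) = 6/11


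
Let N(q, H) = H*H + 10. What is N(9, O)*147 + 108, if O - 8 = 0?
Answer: 10986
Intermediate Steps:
O = 8 (O = 8 + 0 = 8)
N(q, H) = 10 + H² (N(q, H) = H² + 10 = 10 + H²)
N(9, O)*147 + 108 = (10 + 8²)*147 + 108 = (10 + 64)*147 + 108 = 74*147 + 108 = 10878 + 108 = 10986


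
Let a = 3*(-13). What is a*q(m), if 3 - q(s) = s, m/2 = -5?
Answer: -507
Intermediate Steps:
m = -10 (m = 2*(-5) = -10)
a = -39
q(s) = 3 - s
a*q(m) = -39*(3 - 1*(-10)) = -39*(3 + 10) = -39*13 = -507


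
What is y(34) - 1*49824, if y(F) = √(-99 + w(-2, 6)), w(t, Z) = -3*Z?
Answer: -49824 + 3*I*√13 ≈ -49824.0 + 10.817*I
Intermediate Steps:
y(F) = 3*I*√13 (y(F) = √(-99 - 3*6) = √(-99 - 18) = √(-117) = 3*I*√13)
y(34) - 1*49824 = 3*I*√13 - 1*49824 = 3*I*√13 - 49824 = -49824 + 3*I*√13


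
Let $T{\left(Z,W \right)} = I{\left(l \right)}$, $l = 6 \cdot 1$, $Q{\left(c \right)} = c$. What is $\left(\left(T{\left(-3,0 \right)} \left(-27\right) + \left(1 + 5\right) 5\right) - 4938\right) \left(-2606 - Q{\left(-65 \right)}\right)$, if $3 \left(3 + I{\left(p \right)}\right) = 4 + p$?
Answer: $12494097$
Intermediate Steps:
$l = 6$
$I{\left(p \right)} = - \frac{5}{3} + \frac{p}{3}$ ($I{\left(p \right)} = -3 + \frac{4 + p}{3} = -3 + \left(\frac{4}{3} + \frac{p}{3}\right) = - \frac{5}{3} + \frac{p}{3}$)
$T{\left(Z,W \right)} = \frac{1}{3}$ ($T{\left(Z,W \right)} = - \frac{5}{3} + \frac{1}{3} \cdot 6 = - \frac{5}{3} + 2 = \frac{1}{3}$)
$\left(\left(T{\left(-3,0 \right)} \left(-27\right) + \left(1 + 5\right) 5\right) - 4938\right) \left(-2606 - Q{\left(-65 \right)}\right) = \left(\left(\frac{1}{3} \left(-27\right) + \left(1 + 5\right) 5\right) - 4938\right) \left(-2606 - -65\right) = \left(\left(-9 + 6 \cdot 5\right) - 4938\right) \left(-2606 + 65\right) = \left(\left(-9 + 30\right) - 4938\right) \left(-2541\right) = \left(21 - 4938\right) \left(-2541\right) = \left(-4917\right) \left(-2541\right) = 12494097$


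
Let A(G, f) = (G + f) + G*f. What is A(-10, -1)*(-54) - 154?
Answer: -100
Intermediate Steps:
A(G, f) = G + f + G*f
A(-10, -1)*(-54) - 154 = (-10 - 1 - 10*(-1))*(-54) - 154 = (-10 - 1 + 10)*(-54) - 154 = -1*(-54) - 154 = 54 - 154 = -100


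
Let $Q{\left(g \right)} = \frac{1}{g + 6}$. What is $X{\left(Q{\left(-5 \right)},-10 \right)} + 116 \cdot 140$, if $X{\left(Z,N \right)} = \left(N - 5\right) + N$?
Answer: $16215$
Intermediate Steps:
$Q{\left(g \right)} = \frac{1}{6 + g}$
$X{\left(Z,N \right)} = -5 + 2 N$ ($X{\left(Z,N \right)} = \left(-5 + N\right) + N = -5 + 2 N$)
$X{\left(Q{\left(-5 \right)},-10 \right)} + 116 \cdot 140 = \left(-5 + 2 \left(-10\right)\right) + 116 \cdot 140 = \left(-5 - 20\right) + 16240 = -25 + 16240 = 16215$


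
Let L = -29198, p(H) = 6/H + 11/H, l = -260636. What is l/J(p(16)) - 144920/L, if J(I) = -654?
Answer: 1926206902/4773873 ≈ 403.49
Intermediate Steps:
p(H) = 17/H
l/J(p(16)) - 144920/L = -260636/(-654) - 144920/(-29198) = -260636*(-1/654) - 144920*(-1/29198) = 130318/327 + 72460/14599 = 1926206902/4773873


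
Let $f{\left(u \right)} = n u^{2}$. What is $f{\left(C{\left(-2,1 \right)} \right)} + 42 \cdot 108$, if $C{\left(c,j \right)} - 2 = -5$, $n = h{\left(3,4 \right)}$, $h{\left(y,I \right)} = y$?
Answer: $4563$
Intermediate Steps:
$n = 3$
$C{\left(c,j \right)} = -3$ ($C{\left(c,j \right)} = 2 - 5 = -3$)
$f{\left(u \right)} = 3 u^{2}$
$f{\left(C{\left(-2,1 \right)} \right)} + 42 \cdot 108 = 3 \left(-3\right)^{2} + 42 \cdot 108 = 3 \cdot 9 + 4536 = 27 + 4536 = 4563$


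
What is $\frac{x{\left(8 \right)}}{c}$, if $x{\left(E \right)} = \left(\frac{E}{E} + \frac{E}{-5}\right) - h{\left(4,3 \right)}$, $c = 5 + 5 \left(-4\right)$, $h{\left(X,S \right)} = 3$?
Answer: $\frac{6}{25} \approx 0.24$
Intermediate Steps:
$c = -15$ ($c = 5 - 20 = -15$)
$x{\left(E \right)} = -2 - \frac{E}{5}$ ($x{\left(E \right)} = \left(\frac{E}{E} + \frac{E}{-5}\right) - 3 = \left(1 + E \left(- \frac{1}{5}\right)\right) - 3 = \left(1 - \frac{E}{5}\right) - 3 = -2 - \frac{E}{5}$)
$\frac{x{\left(8 \right)}}{c} = \frac{-2 - \frac{8}{5}}{-15} = \left(-2 - \frac{8}{5}\right) \left(- \frac{1}{15}\right) = \left(- \frac{18}{5}\right) \left(- \frac{1}{15}\right) = \frac{6}{25}$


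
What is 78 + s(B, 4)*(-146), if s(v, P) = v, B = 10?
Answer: -1382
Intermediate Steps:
78 + s(B, 4)*(-146) = 78 + 10*(-146) = 78 - 1460 = -1382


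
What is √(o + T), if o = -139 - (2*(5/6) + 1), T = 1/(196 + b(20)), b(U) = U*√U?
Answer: √(-249891 - 51000*√5)/(6*√(49 + 10*√5)) ≈ 11.902*I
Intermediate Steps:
b(U) = U^(3/2)
T = 1/(196 + 40*√5) (T = 1/(196 + 20^(3/2)) = 1/(196 + 40*√5) ≈ 0.0035033)
o = -425/3 (o = -139 - (2*(5*(⅙)) + 1) = -139 - (2*(⅚) + 1) = -139 - (5/3 + 1) = -139 - 1*8/3 = -139 - 8/3 = -425/3 ≈ -141.67)
√(o + T) = √(-425/3 + (49/7604 - 5*√5/3802)) = √(-3231553/22812 - 5*√5/3802)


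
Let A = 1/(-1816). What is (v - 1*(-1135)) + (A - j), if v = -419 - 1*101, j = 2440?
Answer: -3314201/1816 ≈ -1825.0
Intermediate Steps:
v = -520 (v = -419 - 101 = -520)
A = -1/1816 ≈ -0.00055066
(v - 1*(-1135)) + (A - j) = (-520 - 1*(-1135)) + (-1/1816 - 1*2440) = (-520 + 1135) + (-1/1816 - 2440) = 615 - 4431041/1816 = -3314201/1816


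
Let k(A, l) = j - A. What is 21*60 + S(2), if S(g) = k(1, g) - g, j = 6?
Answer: 1263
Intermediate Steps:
k(A, l) = 6 - A
S(g) = 5 - g (S(g) = (6 - 1*1) - g = (6 - 1) - g = 5 - g)
21*60 + S(2) = 21*60 + (5 - 1*2) = 1260 + (5 - 2) = 1260 + 3 = 1263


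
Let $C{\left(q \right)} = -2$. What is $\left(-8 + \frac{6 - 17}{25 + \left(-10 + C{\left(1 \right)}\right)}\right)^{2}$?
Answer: $\frac{13225}{169} \approx 78.254$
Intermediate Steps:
$\left(-8 + \frac{6 - 17}{25 + \left(-10 + C{\left(1 \right)}\right)}\right)^{2} = \left(-8 + \frac{6 - 17}{25 - 12}\right)^{2} = \left(-8 - \frac{11}{13}\right)^{2} = \left(- \frac{115}{13}\right)^{2} = \frac{13225}{169}$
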